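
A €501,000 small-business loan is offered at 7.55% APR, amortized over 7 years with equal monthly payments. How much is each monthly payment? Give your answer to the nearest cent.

€7,696.85

Monthly rate = 7.55%/12 = 0.0062917; payment = 501,000 × 0.0062917 / (1 − (1+0.0062917)^−84) = €7,696.85.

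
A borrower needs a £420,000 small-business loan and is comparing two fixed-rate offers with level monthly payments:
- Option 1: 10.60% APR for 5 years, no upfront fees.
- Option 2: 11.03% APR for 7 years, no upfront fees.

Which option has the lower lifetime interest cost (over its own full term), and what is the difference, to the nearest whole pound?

Option 1 by £61,741

Option 1: at 10.60% the monthly rate is 0.0088333, so the payment is 420,000 × 0.0088333 / (1 − 1.0088333^−60) = £9,048.26.
Total interest on Option 1 = 60 × £9,048.26 − £420,000 = £122,895.60.
Option 2: monthly rate = 11.03%/12 = 0.0091917; payment = 420,000 × 0.0091917 / (1 − (1+0.0091917)^−84) = £7,198.05.
Total interest on Option 2 = 84 × £7,198.05 − £420,000 = £184,636.20.
Option 1 is lower by £61,740.60.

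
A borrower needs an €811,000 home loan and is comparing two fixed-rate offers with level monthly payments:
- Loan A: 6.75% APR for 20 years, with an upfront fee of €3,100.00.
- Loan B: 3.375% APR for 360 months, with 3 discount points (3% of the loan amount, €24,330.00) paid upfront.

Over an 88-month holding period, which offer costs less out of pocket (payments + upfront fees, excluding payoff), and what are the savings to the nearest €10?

Loan A: monthly rate = 6.75%/12 = 0.0056250; payment = 811,000 × 0.0056250 / (1 − (1+0.0056250)^−240) = €6,166.55.
Loan B: monthly rate = 3.375%/12 = 0.0028125; payment = 811,000 × 0.0028125 / (1 − (1+0.0028125)^−360) = €3,585.40.
Over 88 months: Loan A costs 88 × €6,166.55 + €3,100.00 = €545,756.40; Loan B costs 88 × €3,585.40 + €24,330.00 = €339,845.20.
Loan B is cheaper by €545,756.40 − €339,845.20 = €205,911.20.

Loan B by €205,910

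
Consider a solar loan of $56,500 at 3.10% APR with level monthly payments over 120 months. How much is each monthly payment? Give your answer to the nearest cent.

$548.18

At 3.10% the monthly rate is 0.0025833, so the payment is 56,500 × 0.0025833 / (1 − 1.0025833^−120) = $548.18.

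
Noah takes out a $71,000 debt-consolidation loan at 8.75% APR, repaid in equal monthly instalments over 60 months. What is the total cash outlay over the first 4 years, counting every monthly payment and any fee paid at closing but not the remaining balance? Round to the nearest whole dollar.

Monthly rate = 8.75%/12 = 0.0072917; payment = 71,000 × 0.0072917 / (1 − (1+0.0072917)^−60) = $1,465.24.
Total outlay = 48 × $1,465.24 = $70,331.52.

$70,332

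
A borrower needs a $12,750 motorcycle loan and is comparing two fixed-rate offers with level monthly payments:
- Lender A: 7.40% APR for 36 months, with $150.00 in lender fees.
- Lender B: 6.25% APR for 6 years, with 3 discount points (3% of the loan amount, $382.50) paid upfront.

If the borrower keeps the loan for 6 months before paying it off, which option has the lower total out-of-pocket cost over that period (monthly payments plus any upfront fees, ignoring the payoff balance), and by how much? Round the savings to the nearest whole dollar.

Lender B by $867

Lender A: monthly rate = 7.4%/12 = 0.0061667; payment = 12,750 × 0.0061667 / (1 − (1+0.0061667)^−36) = $396.02.
Lender B: monthly rate = 6.25%/12 = 0.0052083; payment = 12,750 × 0.0052083 / (1 − (1+0.0052083)^−72) = $212.81.
Over 6 months: Lender A costs 6 × $396.02 + $150.00 = $2,526.12; Lender B costs 6 × $212.81 + $382.50 = $1,659.36.
Lender B is cheaper by $2,526.12 − $1,659.36 = $866.76.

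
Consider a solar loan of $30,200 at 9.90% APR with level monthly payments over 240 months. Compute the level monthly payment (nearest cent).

$289.44

At 9.90% the monthly rate is 0.0082500, so the payment is 30,200 × 0.0082500 / (1 − 1.0082500^−240) = $289.44.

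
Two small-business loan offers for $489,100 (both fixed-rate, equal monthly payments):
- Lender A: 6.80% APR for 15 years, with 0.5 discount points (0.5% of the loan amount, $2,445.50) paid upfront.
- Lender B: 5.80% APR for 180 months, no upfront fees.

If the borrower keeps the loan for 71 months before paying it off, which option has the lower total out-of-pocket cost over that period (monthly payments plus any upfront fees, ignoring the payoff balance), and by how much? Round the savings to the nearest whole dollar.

Lender A: at 6.80% the monthly rate is 0.0056667, so the payment is 489,100 × 0.0056667 / (1 − 1.0056667^−180) = $4,341.66.
Lender B: monthly rate = 5.8%/12 = 0.0048333; payment = 489,100 × 0.0048333 / (1 − (1+0.0048333)^−180) = $4,074.64.
Over 71 months: Lender A costs 71 × $4,341.66 + $2,445.50 = $310,703.36; Lender B costs 71 × $4,074.64 = $289,299.44.
Lender B is cheaper by $310,703.36 − $289,299.44 = $21,403.92.

Lender B by $21,404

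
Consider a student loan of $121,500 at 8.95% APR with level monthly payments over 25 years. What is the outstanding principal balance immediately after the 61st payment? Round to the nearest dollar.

With monthly rate i = 8.95%/12 = 0.0074583, the balance after k of n payments is P · [(1+i)^n − (1+i)^k] / [(1+i)^n − 1].
(1+0.0074583)^300 = 9.29240358 and (1+0.0074583)^61 = 1.57344913, so the balance is 121,500 × (9.29240358 − 1.57344913) / (9.29240358 − 1) = $113,097.84.

$113,098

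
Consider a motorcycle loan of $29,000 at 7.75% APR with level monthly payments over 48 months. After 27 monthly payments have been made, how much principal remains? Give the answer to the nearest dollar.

With monthly rate i = 7.75%/12 = 0.0064583, the balance after k of n payments is P · [(1+i)^n − (1+i)^k] / [(1+i)^n − 1].
(1+0.0064583)^48 = 1.36206679 and (1+0.0064583)^27 = 1.18983462, so the balance is 29,000 × (1.36206679 − 1.18983462) / (1.36206679 − 1) = $13,795.06.

$13,795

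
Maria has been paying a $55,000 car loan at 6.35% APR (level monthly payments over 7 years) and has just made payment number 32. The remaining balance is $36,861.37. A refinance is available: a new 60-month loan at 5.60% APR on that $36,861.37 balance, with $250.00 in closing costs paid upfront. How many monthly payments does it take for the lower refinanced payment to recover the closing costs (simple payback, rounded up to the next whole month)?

Current payment = 55,000 × 6.35%/12 / (1 − (1+0.0052917)^−84) = $812.73.
Refinanced payment = 36,861.37 × 0.0046667 / (1 − (1+0.0046667)^−60) = $705.80.
Monthly savings = $812.73 − $705.80 = $106.93.
Break-even = $250.00 / $106.93 = 2.34 → 3 months.

3 months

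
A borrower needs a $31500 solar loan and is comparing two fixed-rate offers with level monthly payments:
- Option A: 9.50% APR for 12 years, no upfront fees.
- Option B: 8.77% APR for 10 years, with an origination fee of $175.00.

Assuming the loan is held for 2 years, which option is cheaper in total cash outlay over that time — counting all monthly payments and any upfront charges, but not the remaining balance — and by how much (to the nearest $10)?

Option A by $840

Option A: monthly rate = 9.5%/12 = 0.0079167; payment = 31,500 × 0.0079167 / (1 − (1+0.0079167)^−144) = $367.41.
Option B: monthly rate = 8.77%/12 = 0.0073083; payment = 31,500 × 0.0073083 / (1 − (1+0.0073083)^−120) = $395.12.
Over 24 months: Option A costs 24 × $367.41 = $8,817.84; Option B costs 24 × $395.12 + $175.00 = $9,657.88.
Option A is cheaper by $9,657.88 − $8,817.84 = $840.04.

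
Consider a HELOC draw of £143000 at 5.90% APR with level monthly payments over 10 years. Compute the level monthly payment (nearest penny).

Monthly rate = 5.9%/12 = 0.0049167; payment = 143,000 × 0.0049167 / (1 − (1+0.0049167)^−120) = £1,580.42.

£1,580.42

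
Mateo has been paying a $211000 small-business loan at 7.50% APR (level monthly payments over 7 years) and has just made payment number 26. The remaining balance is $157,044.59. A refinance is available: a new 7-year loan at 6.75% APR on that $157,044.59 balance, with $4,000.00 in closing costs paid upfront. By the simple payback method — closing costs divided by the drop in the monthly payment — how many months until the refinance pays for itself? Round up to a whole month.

Current payment = 211,000 × 7.5%/12 / (1 − (1+0.0062500)^−84) = $3,236.38.
Refinanced payment = 157,044.59 × 0.0056250 / (1 − (1+0.0056250)^−84) = $2,351.08.
Monthly savings = $3,236.38 − $2,351.08 = $885.30.
Break-even = $4,000.00 / $885.30 = 4.52 → 5 months.

5 months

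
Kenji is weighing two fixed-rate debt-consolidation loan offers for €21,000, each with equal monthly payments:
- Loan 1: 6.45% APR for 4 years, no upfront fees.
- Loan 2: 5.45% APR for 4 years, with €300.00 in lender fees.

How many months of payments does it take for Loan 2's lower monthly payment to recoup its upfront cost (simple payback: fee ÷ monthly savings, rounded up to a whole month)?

Loan 1: monthly rate = 6.45%/12 = 0.0053750; payment = 21,000 × 0.0053750 / (1 − (1+0.0053750)^−48) = €497.53.
Loan 2: at 5.45% the monthly rate is 0.0045417, so the payment is 21,000 × 0.0045417 / (1 − 1.0045417^−48) = €487.91.
Monthly savings = €497.53 − €487.91 = €9.62.
Break-even = €300.00 / €9.62 = 31.19 → 32 months.

32 months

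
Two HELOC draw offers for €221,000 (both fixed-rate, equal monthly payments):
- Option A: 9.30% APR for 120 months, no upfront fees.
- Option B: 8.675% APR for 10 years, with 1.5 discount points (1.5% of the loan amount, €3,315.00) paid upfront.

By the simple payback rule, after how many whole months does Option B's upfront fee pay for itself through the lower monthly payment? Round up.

45 months

Option A: monthly rate = 9.3%/12 = 0.0077500; payment = 221,000 × 0.0077500 / (1 − (1+0.0077500)^−120) = €2,835.54.
Option B: monthly rate = 8.675%/12 = 0.0072292; payment = 221,000 × 0.0072292 / (1 − (1+0.0072292)^−120) = €2,760.81.
Monthly savings = €2,835.54 − €2,760.81 = €74.73.
Break-even = €3,315.00 / €74.73 = 44.36 → 45 months.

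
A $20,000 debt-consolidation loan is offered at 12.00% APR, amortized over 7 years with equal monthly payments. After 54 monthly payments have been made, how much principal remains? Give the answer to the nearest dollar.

With monthly rate i = 12%/12 = 0.0100000, the balance after k of n payments is P · [(1+i)^n − (1+i)^k] / [(1+i)^n − 1].
(1+0.0100000)^84 = 2.30672274 and (1+0.0100000)^54 = 1.71141047, so the balance is 20,000 × (2.30672274 − 1.71141047) / (2.30672274 − 1) = $9,111.53.

$9,112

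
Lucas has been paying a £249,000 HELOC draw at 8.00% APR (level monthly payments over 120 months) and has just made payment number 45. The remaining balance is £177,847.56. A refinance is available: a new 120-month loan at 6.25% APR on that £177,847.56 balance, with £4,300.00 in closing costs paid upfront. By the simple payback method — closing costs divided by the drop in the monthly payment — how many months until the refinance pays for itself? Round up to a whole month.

5 months

Current payment = 249,000 × 8%/12 / (1 − (1+0.0066667)^−120) = £3,021.06.
Refinanced payment = 177,847.56 × 0.0052083 / (1 − (1+0.0052083)^−120) = £1,996.87.
Monthly savings = £3,021.06 − £1,996.87 = £1,024.19.
Break-even = £4,300.00 / £1,024.19 = 4.20 → 5 months.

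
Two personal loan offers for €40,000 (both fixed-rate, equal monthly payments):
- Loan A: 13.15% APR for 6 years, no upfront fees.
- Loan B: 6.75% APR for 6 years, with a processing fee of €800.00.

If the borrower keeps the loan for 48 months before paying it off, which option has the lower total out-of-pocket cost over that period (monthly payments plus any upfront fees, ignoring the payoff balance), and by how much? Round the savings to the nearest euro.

Loan A: at 13.15% the monthly rate is 0.0109583, so the payment is 40,000 × 0.0109583 / (1 − 1.0109583^−72) = €806.13.
Loan B: monthly rate = 6.75%/12 = 0.0056250; payment = 40,000 × 0.0056250 / (1 − (1+0.0056250)^−72) = €677.17.
Over 48 months: Loan A costs 48 × €806.13 = €38,694.24; Loan B costs 48 × €677.17 + €800.00 = €33,304.16.
Loan B is cheaper by €38,694.24 − €33,304.16 = €5,390.08.

Loan B by €5,390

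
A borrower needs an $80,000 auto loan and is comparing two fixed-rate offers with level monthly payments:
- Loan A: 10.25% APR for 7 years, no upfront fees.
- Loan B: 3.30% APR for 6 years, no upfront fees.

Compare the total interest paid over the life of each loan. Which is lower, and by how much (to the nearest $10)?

Loan A: monthly rate = 10.25%/12 = 0.0085417; payment = 80,000 × 0.0085417 / (1 − (1+0.0085417)^−84) = $1,338.45.
Total interest on Loan A = 84 × $1,338.45 − $80,000 = $32,429.80.
Loan B: monthly rate = 3.3%/12 = 0.0027500; payment = 80,000 × 0.0027500 / (1 − (1+0.0027500)^−72) = $1,226.26.
Total interest on Loan B = 72 × $1,226.26 − $80,000 = $8,290.72.
Loan B is lower by $24,139.08.

Loan B by $24,140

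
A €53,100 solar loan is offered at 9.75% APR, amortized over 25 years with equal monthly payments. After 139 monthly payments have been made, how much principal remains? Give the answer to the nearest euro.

€42,412

With monthly rate i = 9.75%/12 = 0.0081250, the balance after k of n payments is P · [(1+i)^n − (1+i)^k] / [(1+i)^n − 1].
(1+0.0081250)^300 = 11.33223103 and (1+0.0081250)^139 = 3.07963664, so the balance is 53,100 × (11.33223103 − 3.07963664) / (11.33223103 − 1) = €42,412.21.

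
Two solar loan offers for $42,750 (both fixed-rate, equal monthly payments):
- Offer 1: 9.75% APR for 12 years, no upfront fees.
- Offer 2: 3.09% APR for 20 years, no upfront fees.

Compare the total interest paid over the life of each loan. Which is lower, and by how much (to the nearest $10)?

Offer 2 by $15,320

Offer 1: monthly rate = 9.75%/12 = 0.0081250; payment = 42,750 × 0.0081250 / (1 − (1+0.0081250)^−144) = $504.74.
Total interest on Offer 1 = 144 × $504.74 − $42,750 = $29,932.56.
Offer 2: monthly rate = 3.09%/12 = 0.0025750; payment = 42,750 × 0.0025750 / (1 − (1+0.0025750)^−240) = $239.02.
Total interest on Offer 2 = 240 × $239.02 − $42,750 = $14,614.80.
Offer 2 is lower by $15,317.76.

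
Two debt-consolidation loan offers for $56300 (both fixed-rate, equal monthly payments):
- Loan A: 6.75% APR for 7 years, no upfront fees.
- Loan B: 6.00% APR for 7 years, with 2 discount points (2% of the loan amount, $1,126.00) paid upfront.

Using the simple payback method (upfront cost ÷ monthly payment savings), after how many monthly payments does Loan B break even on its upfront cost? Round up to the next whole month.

Loan A: at 6.75% the monthly rate is 0.0056250, so the payment is 56,300 × 0.0056250 / (1 − 1.0056250^−84) = $842.85.
Loan B: at 6.00% the monthly rate is 0.0050000, so the payment is 56,300 × 0.0050000 / (1 − 1.0050000^−84) = $822.46.
Monthly savings = $842.85 − $822.46 = $20.39.
Break-even = $1,126.00 / $20.39 = 55.22 → 56 months.

56 months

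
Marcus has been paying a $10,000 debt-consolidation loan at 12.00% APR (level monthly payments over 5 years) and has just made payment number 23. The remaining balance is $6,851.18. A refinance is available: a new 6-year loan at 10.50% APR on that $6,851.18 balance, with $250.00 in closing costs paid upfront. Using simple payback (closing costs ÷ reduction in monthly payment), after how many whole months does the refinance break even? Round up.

Current payment = 10,000 × 12%/12 / (1 − (1+0.0100000)^−60) = $222.44.
Refinanced payment = 6,851.18 × 0.0087500 / (1 − (1+0.0087500)^−72) = $128.66.
Monthly savings = $222.44 − $128.66 = $93.78.
Break-even = $250.00 / $93.78 = 2.67 → 3 months.

3 months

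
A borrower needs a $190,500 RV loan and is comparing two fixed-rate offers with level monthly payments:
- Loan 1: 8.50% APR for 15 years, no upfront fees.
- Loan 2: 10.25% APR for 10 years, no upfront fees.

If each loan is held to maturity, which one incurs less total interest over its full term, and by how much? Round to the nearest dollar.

Loan 1: at 8.50% the monthly rate is 0.0070833, so the payment is 190,500 × 0.0070833 / (1 − 1.0070833^−180) = $1,875.93.
Total interest on Loan 1 = 180 × $1,875.93 − $190,500 = $147,167.40.
Loan 2: at 10.25% the monthly rate is 0.0085417, so the payment is 190,500 × 0.0085417 / (1 − 1.0085417^−120) = $2,543.92.
Total interest on Loan 2 = 120 × $2,543.92 − $190,500 = $114,770.40.
Loan 2 is lower by $32,397.00.

Loan 2 by $32,397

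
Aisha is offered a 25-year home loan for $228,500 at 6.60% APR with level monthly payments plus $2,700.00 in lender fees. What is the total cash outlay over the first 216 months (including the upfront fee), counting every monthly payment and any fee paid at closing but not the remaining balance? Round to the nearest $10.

$339,050

Monthly rate = 6.6%/12 = 0.0055000; payment = 228,500 × 0.0055000 / (1 − (1+0.0055000)^−300) = $1,557.16.
Total outlay = 216 × $1,557.16 + $2,700.00 = $339,046.56.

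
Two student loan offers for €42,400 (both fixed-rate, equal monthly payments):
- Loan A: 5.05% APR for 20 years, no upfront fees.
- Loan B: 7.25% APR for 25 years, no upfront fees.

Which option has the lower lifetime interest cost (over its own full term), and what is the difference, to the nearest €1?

Loan A: monthly rate = 5.05%/12 = 0.0042083; payment = 42,400 × 0.0042083 / (1 − (1+0.0042083)^−240) = €280.99.
Total interest on Loan A = 240 × €280.99 − €42,400 = €25,037.60.
Loan B: monthly rate = 7.25%/12 = 0.0060417; payment = 42,400 × 0.0060417 / (1 − (1+0.0060417)^−300) = €306.47.
Total interest on Loan B = 300 × €306.47 − €42,400 = €49,541.00.
Loan A is lower by €24,503.40.

Loan A by €24,503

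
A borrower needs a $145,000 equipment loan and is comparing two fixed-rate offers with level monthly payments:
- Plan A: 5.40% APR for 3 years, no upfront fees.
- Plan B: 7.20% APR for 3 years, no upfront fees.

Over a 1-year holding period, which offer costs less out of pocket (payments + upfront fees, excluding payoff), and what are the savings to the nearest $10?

Plan A by $1,420

Plan A: monthly rate = 5.4%/12 = 0.0045000; payment = 145,000 × 0.0045000 / (1 − (1+0.0045000)^−36) = $4,371.87.
Plan B: monthly rate = 7.2%/12 = 0.0060000; payment = 145,000 × 0.0060000 / (1 − (1+0.0060000)^−36) = $4,490.45.
Over 12 months: Plan A costs 12 × $4,371.87 = $52,462.44; Plan B costs 12 × $4,490.45 = $53,885.40.
Plan A is cheaper by $53,885.40 − $52,462.44 = $1,422.96.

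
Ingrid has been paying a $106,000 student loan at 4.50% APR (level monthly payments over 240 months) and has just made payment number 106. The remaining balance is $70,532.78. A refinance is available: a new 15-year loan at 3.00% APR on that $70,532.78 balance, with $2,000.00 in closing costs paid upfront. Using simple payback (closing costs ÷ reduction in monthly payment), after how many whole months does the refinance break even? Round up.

11 months

Current payment = 106,000 × 4.5%/12 / (1 − (1+0.0037500)^−240) = $670.61.
Refinanced payment = 70,532.78 × 0.0025000 / (1 − (1+0.0025000)^−180) = $487.09.
Monthly savings = $670.61 − $487.09 = $183.52.
Break-even = $2,000.00 / $183.52 = 10.90 → 11 months.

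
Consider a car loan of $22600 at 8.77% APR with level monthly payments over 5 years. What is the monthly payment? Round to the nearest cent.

$466.62

At 8.77% the monthly rate is 0.0073083, so the payment is 22,600 × 0.0073083 / (1 − 1.0073083^−60) = $466.62.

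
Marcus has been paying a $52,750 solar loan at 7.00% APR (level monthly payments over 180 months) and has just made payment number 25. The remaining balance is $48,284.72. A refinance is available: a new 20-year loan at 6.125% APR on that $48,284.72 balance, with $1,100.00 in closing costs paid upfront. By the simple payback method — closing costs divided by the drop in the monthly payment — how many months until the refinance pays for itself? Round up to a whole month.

9 months

Current payment = 52,750 × 7%/12 / (1 − (1+0.0058333)^−180) = $474.13.
Refinanced payment = 48,284.72 × 0.0051042 / (1 − (1+0.0051042)^−240) = $349.42.
Monthly savings = $474.13 − $349.42 = $124.71.
Break-even = $1,100.00 / $124.71 = 8.82 → 9 months.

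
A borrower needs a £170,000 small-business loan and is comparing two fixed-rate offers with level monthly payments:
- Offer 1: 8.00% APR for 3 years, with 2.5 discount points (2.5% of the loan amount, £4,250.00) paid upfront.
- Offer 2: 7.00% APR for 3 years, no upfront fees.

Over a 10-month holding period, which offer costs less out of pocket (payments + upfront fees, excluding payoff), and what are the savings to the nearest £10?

Offer 2 by £5,030

Offer 1: monthly rate = 8%/12 = 0.0066667; payment = 170,000 × 0.0066667 / (1 − (1+0.0066667)^−36) = £5,327.18.
Offer 2: monthly rate = 7%/12 = 0.0058333; payment = 170,000 × 0.0058333 / (1 − (1+0.0058333)^−36) = £5,249.11.
Over 10 months: Offer 1 costs 10 × £5,327.18 + £4,250.00 = £57,521.80; Offer 2 costs 10 × £5,249.11 = £52,491.10.
Offer 2 is cheaper by £57,521.80 − £52,491.10 = £5,030.70.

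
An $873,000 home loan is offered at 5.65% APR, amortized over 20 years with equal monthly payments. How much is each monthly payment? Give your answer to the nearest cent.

$6,079.46

At 5.65% the monthly rate is 0.0047083, so the payment is 873,000 × 0.0047083 / (1 − 1.0047083^−240) = $6,079.46.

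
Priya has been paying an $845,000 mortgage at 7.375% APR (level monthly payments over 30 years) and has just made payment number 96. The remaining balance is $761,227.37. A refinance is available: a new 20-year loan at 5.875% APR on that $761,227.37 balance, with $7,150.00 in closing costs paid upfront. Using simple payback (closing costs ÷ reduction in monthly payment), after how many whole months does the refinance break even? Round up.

17 months

Current payment = 845,000 × 7.375%/12 / (1 − (1+0.0061458)^−360) = $5,836.20.
Refinanced payment = 761,227.37 × 0.0048958 / (1 − (1+0.0048958)^−240) = $5,398.92.
Monthly savings = $5,836.20 − $5,398.92 = $437.28.
Break-even = $7,150.00 / $437.28 = 16.35 → 17 months.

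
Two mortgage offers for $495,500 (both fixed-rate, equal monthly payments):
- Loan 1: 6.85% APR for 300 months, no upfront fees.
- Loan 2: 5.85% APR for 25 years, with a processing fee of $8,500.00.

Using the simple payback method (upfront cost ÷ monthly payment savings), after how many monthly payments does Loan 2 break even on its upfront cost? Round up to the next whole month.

Loan 1: at 6.85% the monthly rate is 0.0057083, so the payment is 495,500 × 0.0057083 / (1 − 1.0057083^−300) = $3,454.82.
Loan 2: at 5.85% the monthly rate is 0.0048750, so the payment is 495,500 × 0.0048750 / (1 − 1.0048750^−300) = $3,147.23.
Monthly savings = $3,454.82 − $3,147.23 = $307.59.
Break-even = $8,500.00 / $307.59 = 27.63 → 28 months.

28 months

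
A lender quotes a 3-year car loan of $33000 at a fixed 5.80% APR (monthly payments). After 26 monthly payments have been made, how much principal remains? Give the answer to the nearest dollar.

With monthly rate i = 5.8%/12 = 0.0048333, the balance after k of n payments is P · [(1+i)^n − (1+i)^k] / [(1+i)^n − 1].
(1+0.0048333)^36 = 1.18955686 and (1+0.0048333)^26 = 1.13356093, so the balance is 33,000 × (1.18955686 − 1.13356093) / (1.18955686 − 1) = $9,748.34.

$9,748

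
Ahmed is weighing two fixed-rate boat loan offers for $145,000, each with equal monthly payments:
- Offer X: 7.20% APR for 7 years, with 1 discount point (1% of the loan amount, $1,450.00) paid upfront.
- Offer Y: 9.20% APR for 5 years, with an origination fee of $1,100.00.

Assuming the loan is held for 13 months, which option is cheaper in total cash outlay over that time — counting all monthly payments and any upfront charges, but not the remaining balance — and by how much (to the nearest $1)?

Offer X by $10,328

Offer X: monthly rate = 7.2%/12 = 0.0060000; payment = 145,000 × 0.0060000 / (1 − (1+0.0060000)^−84) = $2,202.64.
Offer Y: monthly rate = 9.2%/12 = 0.0076667; payment = 145,000 × 0.0076667 / (1 − (1+0.0076667)^−60) = $3,024.06.
Over 13 months: Offer X costs 13 × $2,202.64 + $1,450.00 = $30,084.32; Offer Y costs 13 × $3,024.06 + $1,100.00 = $40,412.78.
Offer X is cheaper by $40,412.78 − $30,084.32 = $10,328.46.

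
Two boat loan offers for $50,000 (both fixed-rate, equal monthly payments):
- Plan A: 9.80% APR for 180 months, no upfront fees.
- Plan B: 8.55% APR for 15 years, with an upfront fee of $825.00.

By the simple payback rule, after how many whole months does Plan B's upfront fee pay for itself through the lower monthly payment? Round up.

23 months

Plan A: at 9.80% the monthly rate is 0.0081667, so the payment is 50,000 × 0.0081667 / (1 − 1.0081667^−180) = $531.20.
Plan B: at 8.55% the monthly rate is 0.0071250, so the payment is 50,000 × 0.0071250 / (1 − 1.0071250^−180) = $493.84.
Monthly savings = $531.20 − $493.84 = $37.36.
Break-even = $825.00 / $37.36 = 22.08 → 23 months.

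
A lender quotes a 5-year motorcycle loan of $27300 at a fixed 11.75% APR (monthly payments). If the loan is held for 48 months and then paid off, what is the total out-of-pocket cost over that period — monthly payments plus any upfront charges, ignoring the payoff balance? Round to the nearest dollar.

At 11.75% the monthly rate is 0.0097917, so the payment is 27,300 × 0.0097917 / (1 − 1.0097917^−60) = $603.83.
Total outlay = 48 × $603.83 = $28,983.84.

$28,984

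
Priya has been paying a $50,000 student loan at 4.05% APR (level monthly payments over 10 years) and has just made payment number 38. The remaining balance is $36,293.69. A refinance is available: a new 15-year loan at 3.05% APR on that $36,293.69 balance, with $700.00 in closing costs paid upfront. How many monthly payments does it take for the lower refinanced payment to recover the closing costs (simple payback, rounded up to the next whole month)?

3 months

Current payment = 50,000 × 4.05%/12 / (1 − (1+0.0033750)^−120) = $507.41.
Refinanced payment = 36,293.69 × 0.0025417 / (1 − (1+0.0025417)^−180) = $251.51.
Monthly savings = $507.41 − $251.51 = $255.90.
Break-even = $700.00 / $255.90 = 2.74 → 3 months.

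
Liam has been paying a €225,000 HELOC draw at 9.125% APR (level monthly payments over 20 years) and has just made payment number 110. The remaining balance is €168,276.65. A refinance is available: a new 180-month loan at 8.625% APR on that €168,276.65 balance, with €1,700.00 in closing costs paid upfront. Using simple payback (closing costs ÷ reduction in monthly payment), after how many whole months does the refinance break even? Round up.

Current payment = 225,000 × 9.125%/12 / (1 − (1+0.0076042)^−240) = €2,042.51.
Refinanced payment = 168,276.65 × 0.0071875 / (1 − (1+0.0071875)^−180) = €1,669.44.
Monthly savings = €2,042.51 − €1,669.44 = €373.07.
Break-even = €1,700.00 / €373.07 = 4.56 → 5 months.

5 months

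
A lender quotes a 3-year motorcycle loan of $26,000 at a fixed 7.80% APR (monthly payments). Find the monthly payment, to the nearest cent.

$812.35

At 7.80% the monthly rate is 0.0065000, so the payment is 26,000 × 0.0065000 / (1 − 1.0065000^−36) = $812.35.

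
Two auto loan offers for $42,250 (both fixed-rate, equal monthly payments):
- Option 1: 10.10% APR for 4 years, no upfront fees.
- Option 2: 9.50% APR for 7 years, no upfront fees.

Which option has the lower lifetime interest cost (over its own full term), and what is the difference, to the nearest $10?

Option 1: monthly rate = 10.1%/12 = 0.0084167; payment = 42,250 × 0.0084167 / (1 − (1+0.0084167)^−48) = $1,073.60.
Total interest on Option 1 = 48 × $1,073.60 − $42,250 = $9,282.80.
Option 2: at 9.50% the monthly rate is 0.0079167, so the payment is 42,250 × 0.0079167 / (1 − 1.0079167^−84) = $690.53.
Total interest on Option 2 = 84 × $690.53 − $42,250 = $15,754.52.
Option 1 is lower by $6,471.72.

Option 1 by $6,470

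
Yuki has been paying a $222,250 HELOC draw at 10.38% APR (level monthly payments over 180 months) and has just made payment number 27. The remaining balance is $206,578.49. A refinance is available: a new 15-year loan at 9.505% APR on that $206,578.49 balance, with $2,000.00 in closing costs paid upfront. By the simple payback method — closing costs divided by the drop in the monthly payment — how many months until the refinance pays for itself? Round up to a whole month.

8 months

Current payment = 222,250 × 10.38%/12 / (1 − (1+0.0086500)^−180) = $2,440.24.
Refinanced payment = 206,578.49 × 0.0079208 / (1 − (1+0.0079208)^−180) = $2,157.77.
Monthly savings = $2,440.24 − $2,157.77 = $282.47.
Break-even = $2,000.00 / $282.47 = 7.08 → 8 months.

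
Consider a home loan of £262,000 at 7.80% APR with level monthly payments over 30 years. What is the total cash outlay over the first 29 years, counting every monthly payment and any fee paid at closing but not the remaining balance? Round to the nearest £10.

At 7.80% the monthly rate is 0.0065000, so the payment is 262,000 × 0.0065000 / (1 − 1.0065000^−360) = £1,886.06.
Total outlay = 348 × £1,886.06 = £656,348.88.

£656,350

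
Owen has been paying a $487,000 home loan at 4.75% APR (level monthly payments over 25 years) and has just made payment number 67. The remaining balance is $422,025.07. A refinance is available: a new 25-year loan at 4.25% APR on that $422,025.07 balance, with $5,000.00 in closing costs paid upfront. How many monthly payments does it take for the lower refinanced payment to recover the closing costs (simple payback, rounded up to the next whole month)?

Current payment = 487,000 × 4.75%/12 / (1 − (1+0.0039583)^−300) = $2,776.47.
Refinanced payment = 422,025.07 × 0.0035417 / (1 − (1+0.0035417)^−300) = $2,286.27.
Monthly savings = $2,776.47 − $2,286.27 = $490.20.
Break-even = $5,000.00 / $490.20 = 10.20 → 11 months.

11 months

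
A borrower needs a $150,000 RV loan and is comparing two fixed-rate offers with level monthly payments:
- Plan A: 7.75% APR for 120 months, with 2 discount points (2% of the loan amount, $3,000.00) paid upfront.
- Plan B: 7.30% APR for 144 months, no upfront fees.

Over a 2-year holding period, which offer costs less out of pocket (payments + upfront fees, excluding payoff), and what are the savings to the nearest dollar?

Plan B by $8,604

Plan A: monthly rate = 7.75%/12 = 0.0064583; payment = 150,000 × 0.0064583 / (1 − (1+0.0064583)^−120) = $1,800.16.
Plan B: at 7.30% the monthly rate is 0.0060833, so the payment is 150,000 × 0.0060833 / (1 − 1.0060833^−144) = $1,566.66.
Over 24 months: Plan A costs 24 × $1,800.16 + $3,000.00 = $46,203.84; Plan B costs 24 × $1,566.66 = $37,599.84.
Plan B is cheaper by $46,203.84 − $37,599.84 = $8,604.00.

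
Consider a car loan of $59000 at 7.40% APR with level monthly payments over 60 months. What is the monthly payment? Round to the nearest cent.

At 7.40% the monthly rate is 0.0061667, so the payment is 59,000 × 0.0061667 / (1 − 1.0061667^−60) = $1,179.44.

$1,179.44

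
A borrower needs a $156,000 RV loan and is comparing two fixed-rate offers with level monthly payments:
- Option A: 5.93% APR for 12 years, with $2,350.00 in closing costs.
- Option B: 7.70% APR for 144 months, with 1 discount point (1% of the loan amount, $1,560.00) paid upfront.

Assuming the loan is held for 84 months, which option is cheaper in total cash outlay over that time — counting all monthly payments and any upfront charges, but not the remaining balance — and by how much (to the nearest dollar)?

Option A by $11,507

Option A: at 5.93% the monthly rate is 0.0049417, so the payment is 156,000 × 0.0049417 / (1 − 1.0049417^−144) = $1,516.68.
Option B: monthly rate = 7.7%/12 = 0.0064167; payment = 156,000 × 0.0064167 / (1 − (1+0.0064167)^−144) = $1,663.07.
Over 84 months: Option A costs 84 × $1,516.68 + $2,350.00 = $129,751.12; Option B costs 84 × $1,663.07 + $1,560.00 = $141,257.88.
Option A is cheaper by $141,257.88 − $129,751.12 = $11,506.76.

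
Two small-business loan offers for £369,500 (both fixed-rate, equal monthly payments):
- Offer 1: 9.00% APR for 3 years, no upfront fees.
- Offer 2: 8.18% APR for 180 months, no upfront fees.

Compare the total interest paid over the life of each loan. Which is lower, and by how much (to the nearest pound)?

Offer 1 by £219,535

Offer 1: monthly rate = 9%/12 = 0.0075000; payment = 369,500 × 0.0075000 / (1 − (1+0.0075000)^−36) = £11,750.00.
Total interest on Offer 1 = 36 × £11,750.00 − £369,500 = £53,500.00.
Offer 2: monthly rate = 8.18%/12 = 0.0068167; payment = 369,500 × 0.0068167 / (1 − (1+0.0068167)^−180) = £3,569.64.
Total interest on Offer 2 = 180 × £3,569.64 − £369,500 = £273,035.20.
Offer 1 is lower by £219,535.20.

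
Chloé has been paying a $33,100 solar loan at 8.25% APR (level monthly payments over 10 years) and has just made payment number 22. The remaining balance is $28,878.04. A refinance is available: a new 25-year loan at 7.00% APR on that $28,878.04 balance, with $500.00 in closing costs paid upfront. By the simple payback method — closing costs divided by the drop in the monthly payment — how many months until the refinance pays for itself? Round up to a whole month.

Current payment = 33,100 × 8.25%/12 / (1 − (1+0.0068750)^−120) = $405.98.
Refinanced payment = 28,878.04 × 0.0058333 / (1 − (1+0.0058333)^−300) = $204.10.
Monthly savings = $405.98 − $204.10 = $201.88.
Break-even = $500.00 / $201.88 = 2.48 → 3 months.

3 months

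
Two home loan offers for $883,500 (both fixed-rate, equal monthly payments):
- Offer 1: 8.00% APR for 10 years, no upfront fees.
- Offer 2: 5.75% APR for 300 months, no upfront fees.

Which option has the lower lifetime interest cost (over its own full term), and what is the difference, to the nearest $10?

Offer 1: monthly rate = 8%/12 = 0.0066667; payment = 883,500 × 0.0066667 / (1 − (1+0.0066667)^−120) = $10,719.29.
Total interest on Offer 1 = 120 × $10,719.29 − $883,500 = $402,814.80.
Offer 2: monthly rate = 5.75%/12 = 0.0047917; payment = 883,500 × 0.0047917 / (1 − (1+0.0047917)^−300) = $5,558.16.
Total interest on Offer 2 = 300 × $5,558.16 − $883,500 = $783,948.00.
Offer 1 is lower by $381,133.20.

Offer 1 by $381,130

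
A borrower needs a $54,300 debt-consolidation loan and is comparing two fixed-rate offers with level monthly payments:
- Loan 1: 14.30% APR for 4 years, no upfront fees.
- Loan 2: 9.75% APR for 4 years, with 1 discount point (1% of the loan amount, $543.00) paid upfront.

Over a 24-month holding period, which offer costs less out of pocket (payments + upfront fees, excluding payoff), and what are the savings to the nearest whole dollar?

Loan 1: monthly rate = 14.3%/12 = 0.0119167; payment = 54,300 × 0.0119167 / (1 − (1+0.0119167)^−48) = $1,492.01.
Loan 2: monthly rate = 9.75%/12 = 0.0081250; payment = 54,300 × 0.0081250 / (1 − (1+0.0081250)^−48) = $1,370.68.
Over 24 months: Loan 1 costs 24 × $1,492.01 = $35,808.24; Loan 2 costs 24 × $1,370.68 + $543.00 = $33,439.32.
Loan 2 is cheaper by $35,808.24 − $33,439.32 = $2,368.92.

Loan 2 by $2,369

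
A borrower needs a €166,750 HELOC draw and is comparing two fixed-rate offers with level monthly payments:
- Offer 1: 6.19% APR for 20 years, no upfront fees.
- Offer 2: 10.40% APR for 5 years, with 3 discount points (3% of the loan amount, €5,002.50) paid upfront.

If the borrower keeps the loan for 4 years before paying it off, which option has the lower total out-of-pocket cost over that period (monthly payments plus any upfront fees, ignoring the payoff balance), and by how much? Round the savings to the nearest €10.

Offer 1 by €118,420

Offer 1: monthly rate = 6.19%/12 = 0.0051583; payment = 166,750 × 0.0051583 / (1 − (1+0.0051583)^−240) = €1,213.00.
Offer 2: at 10.40% the monthly rate is 0.0086667, so the payment is 166,750 × 0.0086667 / (1 − 1.0086667^−60) = €3,575.85.
Over 48 months: Offer 1 costs 48 × €1,213.00 = €58,224.00; Offer 2 costs 48 × €3,575.85 + €5,002.50 = €176,643.30.
Offer 1 is cheaper by €176,643.30 − €58,224.00 = €118,419.30.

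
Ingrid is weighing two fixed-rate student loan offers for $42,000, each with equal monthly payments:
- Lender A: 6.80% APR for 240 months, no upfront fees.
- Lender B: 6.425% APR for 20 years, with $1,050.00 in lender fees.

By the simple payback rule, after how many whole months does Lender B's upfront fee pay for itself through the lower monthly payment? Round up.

Lender A: monthly rate = 6.8%/12 = 0.0056667; payment = 42,000 × 0.0056667 / (1 − (1+0.0056667)^−240) = $320.60.
Lender B: monthly rate = 6.425%/12 = 0.0053542; payment = 42,000 × 0.0053542 / (1 − (1+0.0053542)^−240) = $311.29.
Monthly savings = $320.60 − $311.29 = $9.31.
Break-even = $1,050.00 / $9.31 = 112.78 → 113 months.

113 months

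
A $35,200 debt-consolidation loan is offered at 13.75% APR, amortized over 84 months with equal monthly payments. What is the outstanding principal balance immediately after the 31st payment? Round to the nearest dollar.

$25,904

With monthly rate i = 13.75%/12 = 0.0114583, the balance after k of n payments is P · [(1+i)^n − (1+i)^k] / [(1+i)^n − 1].
(1+0.0114583)^84 = 2.60394458 and (1+0.0114583)^31 = 1.42359975, so the balance is 35,200 × (2.60394458 − 1.42359975) / (2.60394458 − 1) = $25,903.72.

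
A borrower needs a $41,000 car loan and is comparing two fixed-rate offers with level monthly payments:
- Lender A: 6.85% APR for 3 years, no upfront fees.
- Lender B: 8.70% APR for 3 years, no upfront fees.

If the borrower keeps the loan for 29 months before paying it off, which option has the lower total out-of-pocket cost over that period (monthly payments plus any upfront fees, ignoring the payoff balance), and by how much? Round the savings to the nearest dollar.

Lender A by $1,013

Lender A: at 6.85% the monthly rate is 0.0057083, so the payment is 41,000 × 0.0057083 / (1 − 1.0057083^−36) = $1,263.15.
Lender B: monthly rate = 8.7%/12 = 0.0072500; payment = 41,000 × 0.0072500 / (1 − (1+0.0072500)^−36) = $1,298.07.
Over 29 months: Lender A costs 29 × $1,263.15 = $36,631.35; Lender B costs 29 × $1,298.07 = $37,644.03.
Lender A is cheaper by $37,644.03 − $36,631.35 = $1,012.68.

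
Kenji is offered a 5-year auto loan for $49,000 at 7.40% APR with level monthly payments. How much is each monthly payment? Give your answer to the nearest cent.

$979.53

At 7.40% the monthly rate is 0.0061667, so the payment is 49,000 × 0.0061667 / (1 − 1.0061667^−60) = $979.53.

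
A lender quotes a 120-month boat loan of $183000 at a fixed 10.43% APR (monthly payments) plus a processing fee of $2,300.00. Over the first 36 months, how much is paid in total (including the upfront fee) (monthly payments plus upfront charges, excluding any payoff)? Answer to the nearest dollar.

At 10.43% the monthly rate is 0.0086917, so the payment is 183,000 × 0.0086917 / (1 − 1.0086917^−120) = $2,462.14.
Total outlay = 36 × $2,462.14 + $2,300.00 = $90,937.04.

$90,937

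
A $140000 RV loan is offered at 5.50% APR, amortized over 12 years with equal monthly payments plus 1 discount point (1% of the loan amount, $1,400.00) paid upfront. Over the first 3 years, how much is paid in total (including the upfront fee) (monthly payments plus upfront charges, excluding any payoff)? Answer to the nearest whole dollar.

$49,289

Monthly rate = 5.5%/12 = 0.0045833; payment = 140,000 × 0.0045833 / (1 − (1+0.0045833)^−144) = $1,330.24.
Total outlay = 36 × $1,330.24 + $1,400.00 = $49,288.64.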